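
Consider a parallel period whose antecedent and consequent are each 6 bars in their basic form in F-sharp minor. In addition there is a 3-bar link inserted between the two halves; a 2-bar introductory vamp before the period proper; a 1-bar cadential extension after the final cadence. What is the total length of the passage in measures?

Basic parallel period: 6 + 6 = 12 bars.
12 (basic form) + 3 (link) + 2 (introduction) + 1 (cadential extension) = 18.

18 measures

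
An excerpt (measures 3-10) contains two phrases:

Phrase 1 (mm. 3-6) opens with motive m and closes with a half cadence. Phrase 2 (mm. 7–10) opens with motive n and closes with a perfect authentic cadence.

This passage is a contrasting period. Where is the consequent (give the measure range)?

The antecedent is the phrase ending with the weaker cadence (half cadence, phrase 1) and the consequent the one ending more conclusively (perfect authentic cadence, phrase 2); the consequent is measures 7–10.

measures 7–10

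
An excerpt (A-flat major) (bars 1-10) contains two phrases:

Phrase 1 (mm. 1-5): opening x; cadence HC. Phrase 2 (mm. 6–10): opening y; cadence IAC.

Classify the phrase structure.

Phrase 1 ends with a half cadence (weaker) and phrase 2 with an imperfect authentic cadence (stronger): antecedent + consequent = a period.
The two phrases open with different material (x / y), so the period is contrasting.

contrasting period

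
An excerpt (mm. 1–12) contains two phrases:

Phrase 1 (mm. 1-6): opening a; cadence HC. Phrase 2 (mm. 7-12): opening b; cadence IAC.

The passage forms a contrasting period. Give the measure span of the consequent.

The antecedent is the phrase ending with the weaker cadence (half cadence, phrase 1) and the consequent the one ending more conclusively (imperfect authentic cadence, phrase 2); the consequent is bars 7-12.

measures 7–12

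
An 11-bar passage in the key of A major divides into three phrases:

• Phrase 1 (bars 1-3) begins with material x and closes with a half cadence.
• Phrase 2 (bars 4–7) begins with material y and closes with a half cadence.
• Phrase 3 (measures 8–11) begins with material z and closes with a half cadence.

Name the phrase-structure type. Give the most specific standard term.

phrase group

The final phrase closes with a half cadence, which is not stronger than the preceding half cadence; the 3 phrases lack an overall antecedent–consequent design and so form a phrase group.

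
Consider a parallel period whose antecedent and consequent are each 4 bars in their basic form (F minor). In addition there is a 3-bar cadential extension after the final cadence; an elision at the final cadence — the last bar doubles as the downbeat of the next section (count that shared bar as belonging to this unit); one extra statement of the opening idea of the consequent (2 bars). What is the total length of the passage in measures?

13 measures

Basic parallel period: 4 + 4 = 8 bars.
8 (basic form) + 3 (cadential extension) + 2 (extra statement) = 13.
The elision shares a bar with the next section but does not change this unit's count.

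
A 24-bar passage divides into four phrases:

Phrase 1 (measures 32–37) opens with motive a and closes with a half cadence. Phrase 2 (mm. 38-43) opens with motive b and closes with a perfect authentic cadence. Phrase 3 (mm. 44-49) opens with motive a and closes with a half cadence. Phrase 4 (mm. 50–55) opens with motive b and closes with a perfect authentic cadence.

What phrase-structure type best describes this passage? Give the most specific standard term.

The cadence pattern HC–PAC–HC–PAC is weak–strong twice, and phrases 3–4 restate phrases 1–2: a period heard twice, not a double period (which would end weakly at phrase 2).

repeated period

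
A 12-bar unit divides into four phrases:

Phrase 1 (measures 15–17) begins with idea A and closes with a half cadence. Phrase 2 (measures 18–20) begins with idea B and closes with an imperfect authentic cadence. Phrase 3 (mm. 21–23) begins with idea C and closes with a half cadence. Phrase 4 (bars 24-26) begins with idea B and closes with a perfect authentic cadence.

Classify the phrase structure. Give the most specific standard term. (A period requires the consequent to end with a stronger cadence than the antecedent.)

Four phrases in two halves: the first half (mm. 15–20) ends with an imperfect authentic cadence, the second (mm. 21–26) with a perfect authentic cadence — a large antecedent–consequent pair, i.e. a double period.
Phrase 3 begins with different material from phrase 1, making it contrasting.

contrasting double period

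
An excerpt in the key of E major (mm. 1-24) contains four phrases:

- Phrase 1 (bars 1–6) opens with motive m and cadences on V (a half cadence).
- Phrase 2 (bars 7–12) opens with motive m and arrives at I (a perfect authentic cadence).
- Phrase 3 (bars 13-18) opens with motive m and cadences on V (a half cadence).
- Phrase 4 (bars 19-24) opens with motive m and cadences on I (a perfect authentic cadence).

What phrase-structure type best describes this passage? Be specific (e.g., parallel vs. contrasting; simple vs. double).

repeated period

The cadence pattern HC–PAC–HC–PAC is weak–strong twice, and phrases 3–4 restate phrases 1–2: a period heard twice, not a double period (which would end weakly at phrase 2).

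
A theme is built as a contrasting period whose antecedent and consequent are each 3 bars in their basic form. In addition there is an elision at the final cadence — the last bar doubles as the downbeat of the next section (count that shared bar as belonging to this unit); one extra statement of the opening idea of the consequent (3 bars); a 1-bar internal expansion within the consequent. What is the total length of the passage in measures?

10 measures

Basic contrasting period: 3 + 3 = 6 bars.
6 (basic form) + 3 (extra statement) + 1 (internal expansion) = 10.
The elision shares a bar with the next section but does not change this unit's count.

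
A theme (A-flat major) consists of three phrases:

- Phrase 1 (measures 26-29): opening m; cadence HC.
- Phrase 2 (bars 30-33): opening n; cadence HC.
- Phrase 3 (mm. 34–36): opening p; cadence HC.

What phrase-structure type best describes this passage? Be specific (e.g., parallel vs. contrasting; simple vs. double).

phrase group

The final phrase closes with a half cadence, which is not stronger than the preceding half cadence; the 3 phrases lack an overall antecedent–consequent design and so form a phrase group.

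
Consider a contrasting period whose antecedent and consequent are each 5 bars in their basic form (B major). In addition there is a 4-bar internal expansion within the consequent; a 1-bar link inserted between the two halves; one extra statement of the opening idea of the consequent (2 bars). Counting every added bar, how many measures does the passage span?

Basic contrasting period: 5 + 5 = 10 bars.
10 (basic form) + 4 (internal expansion) + 1 (link) + 2 (extra statement) = 17.

17 measures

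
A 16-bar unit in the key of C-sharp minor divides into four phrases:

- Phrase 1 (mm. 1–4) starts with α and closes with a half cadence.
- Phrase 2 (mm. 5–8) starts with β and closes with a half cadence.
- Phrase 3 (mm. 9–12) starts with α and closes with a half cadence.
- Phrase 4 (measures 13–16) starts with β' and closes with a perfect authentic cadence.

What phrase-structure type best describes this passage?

Four phrases in two halves: the first half (mm. 1-8) ends with a half cadence, the second (mm. 9-16) with a perfect authentic cadence — a large antecedent–consequent pair, i.e. a double period.
Phrase 3 begins with the same material as phrase 1, making it parallel.

parallel double period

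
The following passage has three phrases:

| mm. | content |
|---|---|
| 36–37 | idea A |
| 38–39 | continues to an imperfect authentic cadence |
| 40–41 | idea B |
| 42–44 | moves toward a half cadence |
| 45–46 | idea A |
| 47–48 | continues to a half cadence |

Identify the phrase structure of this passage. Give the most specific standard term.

phrase group

The final phrase closes with a half cadence, which is not stronger than the preceding half cadence; the 3 phrases lack an overall antecedent–consequent design and so form a phrase group.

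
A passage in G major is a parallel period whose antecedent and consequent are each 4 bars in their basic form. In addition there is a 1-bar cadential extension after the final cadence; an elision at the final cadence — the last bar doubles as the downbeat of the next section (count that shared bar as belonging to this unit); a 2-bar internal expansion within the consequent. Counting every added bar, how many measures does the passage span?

11 measures

Basic parallel period: 4 + 4 = 8 bars.
8 (basic form) + 1 (cadential extension) + 2 (internal expansion) = 11.
The elision shares a bar with the next section but does not change this unit's count.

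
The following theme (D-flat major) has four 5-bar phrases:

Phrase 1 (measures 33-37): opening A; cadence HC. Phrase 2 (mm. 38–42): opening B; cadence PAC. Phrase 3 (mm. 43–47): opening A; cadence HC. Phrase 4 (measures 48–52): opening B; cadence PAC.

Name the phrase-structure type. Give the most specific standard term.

The cadence pattern HC–PAC–HC–PAC is weak–strong twice, and phrases 3–4 restate phrases 1–2: a period heard twice, not a double period (which would end weakly at phrase 2).

repeated period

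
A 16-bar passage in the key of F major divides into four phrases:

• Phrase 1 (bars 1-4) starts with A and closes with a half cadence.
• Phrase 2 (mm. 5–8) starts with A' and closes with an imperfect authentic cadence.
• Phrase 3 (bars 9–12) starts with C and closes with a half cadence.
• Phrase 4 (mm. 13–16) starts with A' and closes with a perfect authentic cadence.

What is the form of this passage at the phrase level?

contrasting double period

Four phrases in two halves: the first half (mm. 1–8) ends with an imperfect authentic cadence, the second (measures 9-16) with a perfect authentic cadence — a large antecedent–consequent pair, i.e. a double period.
Phrase 3 begins with different material from phrase 1, making it contrasting.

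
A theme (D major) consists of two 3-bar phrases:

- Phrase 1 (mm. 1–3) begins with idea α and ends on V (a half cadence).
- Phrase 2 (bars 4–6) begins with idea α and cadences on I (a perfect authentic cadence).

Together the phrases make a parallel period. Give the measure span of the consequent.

measures 4–6

The phrase ending with the weaker cadence (half cadence) is the antecedent; the one ending more conclusively (perfect authentic cadence) is the consequent. The consequent is measures 4–6.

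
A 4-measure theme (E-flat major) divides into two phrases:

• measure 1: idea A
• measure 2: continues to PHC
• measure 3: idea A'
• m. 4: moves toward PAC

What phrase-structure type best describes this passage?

parallel period

Phrase 1 ends with a Phrygian half cadence (weaker) and phrase 2 with a perfect authentic cadence (stronger): antecedent + consequent = a period.
The two phrases open with the same material (A / A'), so the period is parallel.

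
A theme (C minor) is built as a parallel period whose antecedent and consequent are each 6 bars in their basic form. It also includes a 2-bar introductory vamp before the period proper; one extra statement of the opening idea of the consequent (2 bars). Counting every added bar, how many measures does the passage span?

16 measures

Basic parallel period: 6 + 6 = 12 bars.
12 (basic form) + 2 (introduction) + 2 (extra statement) = 16.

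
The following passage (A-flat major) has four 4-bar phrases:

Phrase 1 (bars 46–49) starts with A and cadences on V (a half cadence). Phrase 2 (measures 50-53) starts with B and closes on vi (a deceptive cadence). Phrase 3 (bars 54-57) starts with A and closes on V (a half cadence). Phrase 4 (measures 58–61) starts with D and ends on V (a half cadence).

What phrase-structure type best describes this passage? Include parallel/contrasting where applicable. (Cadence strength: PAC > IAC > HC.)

Phrase 4 ends with a half cadence, no stronger than phrase 2's deceptive cadence, so the four phrases do not form a double period; nor do phrases 3–4 duplicate 1–2, so it is not a repeated period. With no phrase reaching a conclusive cadence, the passage is a phrase group.

phrase group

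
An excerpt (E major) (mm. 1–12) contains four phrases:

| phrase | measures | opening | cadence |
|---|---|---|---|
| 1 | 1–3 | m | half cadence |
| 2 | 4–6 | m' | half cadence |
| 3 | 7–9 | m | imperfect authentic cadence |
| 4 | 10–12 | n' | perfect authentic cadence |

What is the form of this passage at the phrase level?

Four phrases in two halves: the first half (bars 1-6) ends with a half cadence, the second (mm. 7-12) with a perfect authentic cadence — a large antecedent–consequent pair, i.e. a double period.
Phrase 3 begins with the same material as phrase 1, making it parallel.

parallel double period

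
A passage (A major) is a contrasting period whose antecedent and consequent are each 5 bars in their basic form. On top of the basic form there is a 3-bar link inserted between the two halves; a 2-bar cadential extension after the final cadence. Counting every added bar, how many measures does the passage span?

Basic contrasting period: 5 + 5 = 10 bars.
10 (basic form) + 3 (link) + 2 (cadential extension) = 15.

15 measures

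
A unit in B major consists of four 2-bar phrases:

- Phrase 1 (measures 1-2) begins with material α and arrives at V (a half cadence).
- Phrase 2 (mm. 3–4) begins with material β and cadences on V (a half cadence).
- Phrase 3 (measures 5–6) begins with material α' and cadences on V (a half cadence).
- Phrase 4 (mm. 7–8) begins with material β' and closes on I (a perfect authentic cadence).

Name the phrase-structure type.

parallel double period

Four phrases in two halves: the first half (mm. 1-4) ends with a half cadence, the second (mm. 5–8) with a perfect authentic cadence — a large antecedent–consequent pair, i.e. a double period.
Phrase 3 begins with the same material as phrase 1, making it parallel.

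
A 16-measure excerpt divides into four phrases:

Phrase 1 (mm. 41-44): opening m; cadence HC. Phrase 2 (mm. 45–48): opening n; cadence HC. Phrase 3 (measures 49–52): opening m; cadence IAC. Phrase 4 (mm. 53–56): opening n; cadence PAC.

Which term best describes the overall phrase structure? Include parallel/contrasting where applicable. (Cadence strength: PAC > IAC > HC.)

parallel double period

Four phrases in two halves: the first half (bars 41–48) ends with a half cadence, the second (measures 49-56) with a perfect authentic cadence — a large antecedent–consequent pair, i.e. a double period.
Phrase 3 begins with the same material as phrase 1, making it parallel.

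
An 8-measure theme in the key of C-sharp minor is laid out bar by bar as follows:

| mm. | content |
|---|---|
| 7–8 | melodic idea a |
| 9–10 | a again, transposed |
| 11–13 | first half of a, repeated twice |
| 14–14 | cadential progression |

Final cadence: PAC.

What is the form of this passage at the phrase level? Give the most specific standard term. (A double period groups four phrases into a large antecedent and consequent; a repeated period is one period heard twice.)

Basic idea (measures 7-8) + its repetition (bars 9–10) form the presentation; fragmentation and cadence (measures 11-14) form the continuation — the 8-bar whole is a sentence.

sentence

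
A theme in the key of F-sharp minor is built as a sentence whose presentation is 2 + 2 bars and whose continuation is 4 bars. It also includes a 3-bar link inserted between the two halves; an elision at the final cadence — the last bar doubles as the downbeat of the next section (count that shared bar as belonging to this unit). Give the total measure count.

11 measures

Basic sentence: 2 + 2 + 4 = 8 bars.
8 (basic form) + 3 (link) = 11.
The elision shares a bar with the next section but does not change this unit's count.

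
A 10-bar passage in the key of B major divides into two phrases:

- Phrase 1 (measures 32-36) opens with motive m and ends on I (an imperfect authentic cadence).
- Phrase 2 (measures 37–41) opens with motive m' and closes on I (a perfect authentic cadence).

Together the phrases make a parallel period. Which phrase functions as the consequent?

The phrase ending with the weaker cadence (imperfect authentic cadence) is the antecedent; the one ending more conclusively (perfect authentic cadence) is the consequent. The consequent is phrase 2.

phrase 2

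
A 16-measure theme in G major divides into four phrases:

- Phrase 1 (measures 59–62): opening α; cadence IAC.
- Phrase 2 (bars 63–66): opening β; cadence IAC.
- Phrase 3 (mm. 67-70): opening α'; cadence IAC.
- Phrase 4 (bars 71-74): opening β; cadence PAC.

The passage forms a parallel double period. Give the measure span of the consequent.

In a double period the first pair of phrases (ending imperfect authentic cadence) is the large antecedent and the second pair (ending perfect authentic cadence) is the large consequent; the consequent is measures 67–74.

measures 67–74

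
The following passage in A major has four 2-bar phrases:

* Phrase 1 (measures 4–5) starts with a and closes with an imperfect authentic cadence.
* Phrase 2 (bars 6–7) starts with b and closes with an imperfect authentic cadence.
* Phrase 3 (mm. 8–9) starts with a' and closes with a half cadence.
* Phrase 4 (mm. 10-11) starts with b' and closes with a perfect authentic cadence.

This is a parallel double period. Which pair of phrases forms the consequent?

phrases 3 and 4

In a double period the first pair of phrases (ending imperfect authentic cadence) is the large antecedent and the second pair (ending perfect authentic cadence) is the large consequent; the consequent is phrases 3 and 4.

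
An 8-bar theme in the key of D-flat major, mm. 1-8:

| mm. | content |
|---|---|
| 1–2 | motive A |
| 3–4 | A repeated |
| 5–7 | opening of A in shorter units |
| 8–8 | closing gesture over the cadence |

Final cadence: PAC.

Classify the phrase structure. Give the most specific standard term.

sentence

Basic idea (measures 1-2) + its repetition (mm. 3-4) form the presentation; fragmentation and cadence (mm. 5–8) form the continuation — the 8-bar whole is a sentence.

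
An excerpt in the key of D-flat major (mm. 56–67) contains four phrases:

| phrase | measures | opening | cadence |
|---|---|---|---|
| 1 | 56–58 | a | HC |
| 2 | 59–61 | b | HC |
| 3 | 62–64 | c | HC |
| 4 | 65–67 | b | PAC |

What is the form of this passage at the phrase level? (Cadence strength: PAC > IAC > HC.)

Four phrases in two halves: the first half (measures 56–61) ends with a half cadence, the second (bars 62-67) with a perfect authentic cadence — a large antecedent–consequent pair, i.e. a double period.
Phrase 3 begins with different material from phrase 1, making it contrasting.

contrasting double period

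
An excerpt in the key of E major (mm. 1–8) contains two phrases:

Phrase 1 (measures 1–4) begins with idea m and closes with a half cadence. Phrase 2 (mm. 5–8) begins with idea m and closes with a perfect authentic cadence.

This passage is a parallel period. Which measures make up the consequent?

The antecedent is the phrase ending with the weaker cadence (half cadence, phrase 1) and the consequent the one ending more conclusively (perfect authentic cadence, phrase 2); the consequent is measures 5–8.

measures 5–8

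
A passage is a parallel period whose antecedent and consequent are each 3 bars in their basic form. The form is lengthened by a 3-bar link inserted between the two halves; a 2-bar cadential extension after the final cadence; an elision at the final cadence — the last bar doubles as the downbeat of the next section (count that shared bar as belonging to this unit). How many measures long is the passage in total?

11 measures

Basic parallel period: 3 + 3 = 6 bars.
6 (basic form) + 3 (link) + 2 (cadential extension) = 11.
The elision shares a bar with the next section but does not change this unit's count.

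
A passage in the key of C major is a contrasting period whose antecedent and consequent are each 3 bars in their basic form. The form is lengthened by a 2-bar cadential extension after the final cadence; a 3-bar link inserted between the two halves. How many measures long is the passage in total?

Basic contrasting period: 3 + 3 = 6 bars.
6 (basic form) + 2 (cadential extension) + 3 (link) = 11.

11 measures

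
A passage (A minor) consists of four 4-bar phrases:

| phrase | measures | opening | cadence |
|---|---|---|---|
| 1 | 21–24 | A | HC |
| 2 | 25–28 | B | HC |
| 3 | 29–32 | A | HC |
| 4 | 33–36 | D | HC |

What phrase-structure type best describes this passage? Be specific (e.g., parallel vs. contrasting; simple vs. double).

phrase group

Phrase 4 ends with a half cadence, no stronger than phrase 2's half cadence, so the four phrases do not form a double period; nor do phrases 3–4 duplicate 1–2, so it is not a repeated period. With no phrase reaching a conclusive cadence, the passage is a phrase group.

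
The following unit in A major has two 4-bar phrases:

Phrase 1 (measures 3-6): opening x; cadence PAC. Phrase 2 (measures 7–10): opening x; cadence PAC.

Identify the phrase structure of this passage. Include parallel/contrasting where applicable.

repeated phrase

Both phrases have the same opening (x) and the same cadence (perfect authentic cadence): the second is a restatement, not a consequent, so this is a repeated phrase rather than a period.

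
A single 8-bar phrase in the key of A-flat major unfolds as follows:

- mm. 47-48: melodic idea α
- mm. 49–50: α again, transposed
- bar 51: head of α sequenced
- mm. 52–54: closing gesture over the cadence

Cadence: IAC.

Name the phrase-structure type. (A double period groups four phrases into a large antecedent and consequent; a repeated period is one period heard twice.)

Basic idea (mm. 47-48) + its repetition (mm. 49–50) form the presentation; fragmentation and cadence (mm. 51-54) form the continuation — the 8-bar whole is a sentence.

sentence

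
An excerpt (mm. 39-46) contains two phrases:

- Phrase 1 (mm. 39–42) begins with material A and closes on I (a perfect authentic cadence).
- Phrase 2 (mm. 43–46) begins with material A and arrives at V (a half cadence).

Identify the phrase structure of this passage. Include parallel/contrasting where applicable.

The second phrase closes with a half cadence, which is not stronger than the first phrase's perfect authentic cadence; without a weak→strong cadential pair there is no antecedent–consequent relationship, so this is a phrase group rather than a period.

phrase group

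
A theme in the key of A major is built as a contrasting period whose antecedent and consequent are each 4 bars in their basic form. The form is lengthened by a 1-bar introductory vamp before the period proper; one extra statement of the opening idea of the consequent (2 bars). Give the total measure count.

Basic contrasting period: 4 + 4 = 8 bars.
8 (basic form) + 1 (introduction) + 2 (extra statement) = 11.

11 measures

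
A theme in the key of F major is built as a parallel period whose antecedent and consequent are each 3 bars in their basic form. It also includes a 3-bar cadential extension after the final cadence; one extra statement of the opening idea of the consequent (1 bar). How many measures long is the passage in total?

10 measures

Basic parallel period: 3 + 3 = 6 bars.
6 (basic form) + 3 (cadential extension) + 1 (extra statement) = 10.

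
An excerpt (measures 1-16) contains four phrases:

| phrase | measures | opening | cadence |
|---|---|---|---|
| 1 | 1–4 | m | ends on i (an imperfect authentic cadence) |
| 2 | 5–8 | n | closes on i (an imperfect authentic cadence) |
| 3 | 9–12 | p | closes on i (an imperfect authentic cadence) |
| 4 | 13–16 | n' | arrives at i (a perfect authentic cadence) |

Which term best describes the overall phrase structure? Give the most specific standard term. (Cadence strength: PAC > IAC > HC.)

contrasting double period

Four phrases in two halves: the first half (mm. 1-8) ends with an imperfect authentic cadence, the second (bars 9-16) with a perfect authentic cadence — a large antecedent–consequent pair, i.e. a double period.
Phrase 3 begins with different material from phrase 1, making it contrasting.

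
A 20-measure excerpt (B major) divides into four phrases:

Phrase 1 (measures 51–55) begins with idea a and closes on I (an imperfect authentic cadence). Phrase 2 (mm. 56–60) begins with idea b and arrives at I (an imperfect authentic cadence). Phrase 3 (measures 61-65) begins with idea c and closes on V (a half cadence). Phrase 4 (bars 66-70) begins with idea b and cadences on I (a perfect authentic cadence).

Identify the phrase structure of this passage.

Four phrases in two halves: the first half (measures 51–60) ends with an imperfect authentic cadence, the second (bars 61–70) with a perfect authentic cadence — a large antecedent–consequent pair, i.e. a double period.
Phrase 3 begins with different material from phrase 1, making it contrasting.

contrasting double period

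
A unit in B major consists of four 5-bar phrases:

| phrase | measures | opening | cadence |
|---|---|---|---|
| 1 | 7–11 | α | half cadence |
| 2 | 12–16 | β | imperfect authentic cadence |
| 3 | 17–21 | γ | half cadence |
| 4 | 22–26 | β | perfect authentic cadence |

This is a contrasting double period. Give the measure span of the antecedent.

measures 7–16

In a double period the first pair of phrases (ending imperfect authentic cadence) is the large antecedent and the second pair (ending perfect authentic cadence) is the large consequent; the antecedent is measures 7–16.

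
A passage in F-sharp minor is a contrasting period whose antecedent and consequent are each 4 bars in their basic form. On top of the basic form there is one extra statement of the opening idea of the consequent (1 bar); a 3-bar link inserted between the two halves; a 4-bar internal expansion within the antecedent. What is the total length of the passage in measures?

16 measures

Basic contrasting period: 4 + 4 = 8 bars.
8 (basic form) + 1 (extra statement) + 3 (link) + 4 (internal expansion) = 16.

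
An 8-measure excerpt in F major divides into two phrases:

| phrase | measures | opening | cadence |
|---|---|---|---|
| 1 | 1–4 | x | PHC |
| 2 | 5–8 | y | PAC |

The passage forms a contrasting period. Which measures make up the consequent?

The phrase ending with the weaker cadence (Phrygian half cadence) is the antecedent; the one ending more conclusively (perfect authentic cadence) is the consequent. The consequent is measures 5–8.

measures 5–8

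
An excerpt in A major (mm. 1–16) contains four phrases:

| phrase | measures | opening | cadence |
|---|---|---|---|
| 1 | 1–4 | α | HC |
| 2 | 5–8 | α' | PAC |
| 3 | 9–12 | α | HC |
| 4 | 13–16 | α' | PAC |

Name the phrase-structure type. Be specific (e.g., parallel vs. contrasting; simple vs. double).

The cadence pattern HC–PAC–HC–PAC is weak–strong twice, and phrases 3–4 restate phrases 1–2: a period heard twice, not a double period (which would end weakly at phrase 2).

repeated period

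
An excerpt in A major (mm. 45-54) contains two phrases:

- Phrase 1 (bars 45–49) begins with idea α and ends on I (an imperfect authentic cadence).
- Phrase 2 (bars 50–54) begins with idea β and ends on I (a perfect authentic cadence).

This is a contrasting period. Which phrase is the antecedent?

The phrase ending with the weaker cadence (imperfect authentic cadence) is the antecedent; the one ending more conclusively (perfect authentic cadence) is the consequent. The antecedent is phrase 1.

phrase 1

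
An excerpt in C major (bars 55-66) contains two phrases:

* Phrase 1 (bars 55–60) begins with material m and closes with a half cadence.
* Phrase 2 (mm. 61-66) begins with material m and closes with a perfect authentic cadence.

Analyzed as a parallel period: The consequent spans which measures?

The antecedent is the phrase ending with the weaker cadence (half cadence, phrase 1) and the consequent the one ending more conclusively (perfect authentic cadence, phrase 2); the consequent is measures 61-66.

measures 61–66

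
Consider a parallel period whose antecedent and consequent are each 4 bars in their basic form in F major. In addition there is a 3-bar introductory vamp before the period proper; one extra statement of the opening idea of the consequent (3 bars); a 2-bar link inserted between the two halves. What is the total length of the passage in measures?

Basic parallel period: 4 + 4 = 8 bars.
8 (basic form) + 3 (introduction) + 3 (extra statement) + 2 (link) = 16.

16 measures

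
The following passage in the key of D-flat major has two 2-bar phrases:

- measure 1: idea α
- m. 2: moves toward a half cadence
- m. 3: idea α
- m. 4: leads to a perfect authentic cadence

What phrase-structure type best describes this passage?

Phrase 1 ends with a half cadence (weaker) and phrase 2 with a perfect authentic cadence (stronger): antecedent + consequent = a period.
The two phrases open with the same material (α / α), so the period is parallel.

parallel period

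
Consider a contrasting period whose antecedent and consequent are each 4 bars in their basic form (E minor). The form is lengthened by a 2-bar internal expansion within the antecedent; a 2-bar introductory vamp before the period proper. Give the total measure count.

Basic contrasting period: 4 + 4 = 8 bars.
8 (basic form) + 2 (internal expansion) + 2 (introduction) = 12.

12 measures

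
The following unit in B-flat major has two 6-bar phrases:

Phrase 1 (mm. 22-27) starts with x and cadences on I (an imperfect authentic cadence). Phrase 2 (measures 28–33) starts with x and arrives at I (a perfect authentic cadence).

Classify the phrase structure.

parallel period

Phrase 1 ends with an imperfect authentic cadence (weaker) and phrase 2 with a perfect authentic cadence (stronger): antecedent + consequent = a period.
The two phrases open with the same material (x / x), so the period is parallel.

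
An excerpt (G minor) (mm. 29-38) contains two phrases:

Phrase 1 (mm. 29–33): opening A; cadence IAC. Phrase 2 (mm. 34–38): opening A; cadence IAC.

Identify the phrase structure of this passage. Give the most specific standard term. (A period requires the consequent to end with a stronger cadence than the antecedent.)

Both phrases have the same opening (A) and the same cadence (imperfect authentic cadence): the second is a restatement, not a consequent, so this is a repeated phrase rather than a period.

repeated phrase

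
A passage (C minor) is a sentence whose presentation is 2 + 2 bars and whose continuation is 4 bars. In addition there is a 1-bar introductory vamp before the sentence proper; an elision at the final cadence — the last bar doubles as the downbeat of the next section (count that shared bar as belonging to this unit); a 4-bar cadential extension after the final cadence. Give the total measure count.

Basic sentence: 2 + 2 + 4 = 8 bars.
8 (basic form) + 1 (introduction) + 4 (cadential extension) = 13.
The elision shares a bar with the next section but does not change this unit's count.

13 measures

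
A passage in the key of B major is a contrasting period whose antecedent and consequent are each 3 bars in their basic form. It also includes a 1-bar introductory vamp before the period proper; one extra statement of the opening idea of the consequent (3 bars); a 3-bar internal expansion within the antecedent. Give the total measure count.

Basic contrasting period: 3 + 3 = 6 bars.
6 (basic form) + 1 (introduction) + 3 (extra statement) + 3 (internal expansion) = 13.

13 measures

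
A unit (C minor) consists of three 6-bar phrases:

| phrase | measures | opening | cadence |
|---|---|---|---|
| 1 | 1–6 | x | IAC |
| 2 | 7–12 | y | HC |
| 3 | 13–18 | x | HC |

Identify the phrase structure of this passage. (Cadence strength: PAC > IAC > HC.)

phrase group

The final phrase closes with a half cadence, which is not stronger than the preceding half cadence; the 3 phrases lack an overall antecedent–consequent design and so form a phrase group.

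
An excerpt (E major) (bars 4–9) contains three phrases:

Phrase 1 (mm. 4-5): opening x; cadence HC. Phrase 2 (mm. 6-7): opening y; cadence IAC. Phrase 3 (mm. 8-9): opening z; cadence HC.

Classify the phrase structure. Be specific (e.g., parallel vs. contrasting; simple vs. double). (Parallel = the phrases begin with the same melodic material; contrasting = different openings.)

The final phrase closes with a half cadence, which is not stronger than the preceding imperfect authentic cadence; the 3 phrases lack an overall antecedent–consequent design and so form a phrase group.

phrase group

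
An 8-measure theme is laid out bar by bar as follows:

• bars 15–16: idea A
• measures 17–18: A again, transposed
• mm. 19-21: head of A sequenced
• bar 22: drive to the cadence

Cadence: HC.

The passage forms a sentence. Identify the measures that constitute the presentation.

measures 15–18

The presentation of a sentence is the basic idea (mm. 15–16) plus its repetition (mm. 17-18); the presentation is therefore measures 15-18.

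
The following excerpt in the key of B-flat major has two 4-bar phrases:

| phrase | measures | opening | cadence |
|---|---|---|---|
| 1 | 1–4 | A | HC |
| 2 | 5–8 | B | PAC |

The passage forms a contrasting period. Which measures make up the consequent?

The phrase ending with the weaker cadence (half cadence) is the antecedent; the one ending more conclusively (perfect authentic cadence) is the consequent. The consequent is measures 5–8.

measures 5–8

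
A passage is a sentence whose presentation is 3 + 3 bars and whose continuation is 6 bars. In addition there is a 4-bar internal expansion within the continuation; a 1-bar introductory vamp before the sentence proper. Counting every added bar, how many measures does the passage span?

Basic sentence: 3 + 3 + 6 = 12 bars.
12 (basic form) + 4 (internal expansion) + 1 (introduction) = 17.

17 measures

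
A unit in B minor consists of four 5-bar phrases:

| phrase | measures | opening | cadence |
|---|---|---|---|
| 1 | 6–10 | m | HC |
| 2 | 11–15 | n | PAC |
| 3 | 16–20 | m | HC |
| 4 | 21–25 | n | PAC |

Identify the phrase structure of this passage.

repeated period

The cadence pattern HC–PAC–HC–PAC is weak–strong twice, and phrases 3–4 restate phrases 1–2: a period heard twice, not a double period (which would end weakly at phrase 2).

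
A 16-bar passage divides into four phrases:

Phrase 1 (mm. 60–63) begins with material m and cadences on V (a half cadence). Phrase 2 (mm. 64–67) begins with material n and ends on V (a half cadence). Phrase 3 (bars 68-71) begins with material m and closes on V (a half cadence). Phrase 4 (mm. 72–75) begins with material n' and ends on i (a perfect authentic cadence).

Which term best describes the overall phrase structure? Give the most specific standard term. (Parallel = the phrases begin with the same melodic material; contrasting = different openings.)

parallel double period

Four phrases in two halves: the first half (measures 60-67) ends with a half cadence, the second (mm. 68–75) with a perfect authentic cadence — a large antecedent–consequent pair, i.e. a double period.
Phrase 3 begins with the same material as phrase 1, making it parallel.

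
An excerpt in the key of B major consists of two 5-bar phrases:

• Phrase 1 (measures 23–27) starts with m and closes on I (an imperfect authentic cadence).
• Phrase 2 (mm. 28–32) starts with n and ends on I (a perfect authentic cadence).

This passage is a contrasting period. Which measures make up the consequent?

measures 28–32

The antecedent is the phrase ending with the weaker cadence (imperfect authentic cadence, phrase 1) and the consequent the one ending more conclusively (perfect authentic cadence, phrase 2); the consequent is bars 28–32.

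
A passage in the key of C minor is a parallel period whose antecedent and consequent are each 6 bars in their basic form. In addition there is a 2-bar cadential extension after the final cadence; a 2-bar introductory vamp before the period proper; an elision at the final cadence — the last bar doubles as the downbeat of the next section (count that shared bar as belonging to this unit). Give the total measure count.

16 measures

Basic parallel period: 6 + 6 = 12 bars.
12 (basic form) + 2 (cadential extension) + 2 (introduction) = 16.
The elision shares a bar with the next section but does not change this unit's count.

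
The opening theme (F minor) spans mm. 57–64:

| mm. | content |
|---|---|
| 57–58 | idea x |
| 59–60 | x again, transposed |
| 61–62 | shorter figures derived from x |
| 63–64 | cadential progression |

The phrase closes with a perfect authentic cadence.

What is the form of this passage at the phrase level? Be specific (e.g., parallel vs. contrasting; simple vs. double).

sentence

Basic idea (measures 57–58) + its repetition (mm. 59–60) form the presentation; fragmentation and cadence (mm. 61-64) form the continuation — the 8-bar whole is a sentence.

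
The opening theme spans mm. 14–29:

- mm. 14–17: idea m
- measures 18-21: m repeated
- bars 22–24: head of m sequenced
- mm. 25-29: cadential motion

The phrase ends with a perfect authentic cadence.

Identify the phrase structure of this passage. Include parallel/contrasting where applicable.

Basic idea (bars 14-17) + its repetition (mm. 18–21) form the presentation; fragmentation and cadence (bars 22-29) form the continuation — the 16-bar whole is a sentence.

sentence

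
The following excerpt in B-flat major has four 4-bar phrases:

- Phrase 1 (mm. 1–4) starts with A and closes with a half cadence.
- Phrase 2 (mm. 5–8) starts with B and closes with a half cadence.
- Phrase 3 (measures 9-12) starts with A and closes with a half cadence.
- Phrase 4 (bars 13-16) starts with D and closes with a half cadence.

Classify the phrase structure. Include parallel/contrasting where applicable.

Phrase 4 ends with a half cadence, no stronger than phrase 2's half cadence, so the four phrases do not form a double period; nor do phrases 3–4 duplicate 1–2, so it is not a repeated period. With no phrase reaching a conclusive cadence, the passage is a phrase group.

phrase group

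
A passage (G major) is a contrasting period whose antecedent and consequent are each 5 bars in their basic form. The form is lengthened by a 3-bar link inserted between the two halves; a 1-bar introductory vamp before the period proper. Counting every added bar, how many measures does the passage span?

14 measures

Basic contrasting period: 5 + 5 = 10 bars.
10 (basic form) + 3 (link) + 1 (introduction) = 14.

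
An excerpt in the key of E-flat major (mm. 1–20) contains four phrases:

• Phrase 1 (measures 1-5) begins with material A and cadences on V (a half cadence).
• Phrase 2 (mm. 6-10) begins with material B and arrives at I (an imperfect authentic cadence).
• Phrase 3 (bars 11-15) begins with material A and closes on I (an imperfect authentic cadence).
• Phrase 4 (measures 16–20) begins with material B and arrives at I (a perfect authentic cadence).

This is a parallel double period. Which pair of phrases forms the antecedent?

phrases 1 and 2

In a double period the first pair of phrases (ending imperfect authentic cadence) is the large antecedent and the second pair (ending perfect authentic cadence) is the large consequent; the antecedent is phrases 1 and 2.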